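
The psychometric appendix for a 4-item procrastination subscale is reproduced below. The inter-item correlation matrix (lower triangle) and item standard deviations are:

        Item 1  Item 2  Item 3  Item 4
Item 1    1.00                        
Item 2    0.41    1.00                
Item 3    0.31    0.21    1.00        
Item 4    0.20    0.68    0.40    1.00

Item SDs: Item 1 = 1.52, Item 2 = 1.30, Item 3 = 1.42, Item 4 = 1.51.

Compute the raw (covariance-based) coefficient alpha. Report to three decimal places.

Σσ²ᵢ = 1.52² + 1.30² + 1.42² + 1.51² = 8.2969
Covariances σ_ij = r_ij · s_i · s_j:
  σ(Item 1,Item 2) = 0.41 × 1.52 × 1.30 = 0.8102
  σ(Item 1,Item 3) = 0.31 × 1.52 × 1.42 = 0.6691
  σ(Item 1,Item 4) = 0.20 × 1.52 × 1.51 = 0.4590
  σ(Item 2,Item 3) = 0.21 × 1.30 × 1.42 = 0.3877
  σ(Item 2,Item 4) = 0.68 × 1.30 × 1.51 = 1.3348
  σ(Item 3,Item 4) = 0.40 × 1.42 × 1.51 = 0.8577
σ²_T = Σσ²ᵢ + 2·Σσ_ij = 8.2969 + 2 × 4.5185 = 17.3339
α = (4/3)·(1 − 8.2969/17.3339) = 0.695

coefficient alpha = 0.695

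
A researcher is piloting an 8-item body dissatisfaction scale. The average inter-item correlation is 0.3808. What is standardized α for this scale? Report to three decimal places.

Standardized α = k·r̄ / (1 + (k−1)·r̄) = 8 × 0.3808 / (1 + 7 × 0.3808)
  = 3.0464 / 3.6656 = 0.831

standardized α = 0.831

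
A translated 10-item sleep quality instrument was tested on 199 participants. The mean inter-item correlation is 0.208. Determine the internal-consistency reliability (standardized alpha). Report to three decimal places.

α = 0.724

Standardized α = k·r̄ / (1 + (k−1)·r̄) = 10 × 0.208 / (1 + 9 × 0.208)
  = 2.0800 / 2.8720 = 0.724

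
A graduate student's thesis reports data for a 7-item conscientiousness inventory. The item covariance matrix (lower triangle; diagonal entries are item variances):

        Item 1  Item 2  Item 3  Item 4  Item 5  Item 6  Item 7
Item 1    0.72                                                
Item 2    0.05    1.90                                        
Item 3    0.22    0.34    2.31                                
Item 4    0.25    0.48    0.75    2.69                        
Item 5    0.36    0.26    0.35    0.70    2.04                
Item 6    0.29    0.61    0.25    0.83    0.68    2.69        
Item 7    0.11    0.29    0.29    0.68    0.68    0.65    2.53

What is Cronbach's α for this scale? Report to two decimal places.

Σσ²ᵢ = 0.72 + 1.90 + 2.31 + 2.69 + 2.04 + 2.69 + 2.53 = 14.88
Sum of the distinct covariances = 9.12
Var(T) = 14.88 + 2 × 9.12 = 33.12
α = (k/(k−1))·(1 − Σσ²ᵢ/Var(T)) = (7/6)·(1 − 14.88/33.12) = 0.64

α = 0.64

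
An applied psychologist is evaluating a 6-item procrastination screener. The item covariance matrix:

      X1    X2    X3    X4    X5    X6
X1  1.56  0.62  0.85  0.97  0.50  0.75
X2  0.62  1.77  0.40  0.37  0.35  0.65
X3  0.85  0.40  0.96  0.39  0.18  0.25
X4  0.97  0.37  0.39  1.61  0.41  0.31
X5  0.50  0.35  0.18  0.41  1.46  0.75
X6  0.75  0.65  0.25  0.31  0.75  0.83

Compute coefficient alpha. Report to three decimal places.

ΣVar(i) = 1.56 + 1.77 + 0.96 + 1.61 + 1.46 + 0.83 = 8.19
Sum of off-diagonal covariances = 7.75
Var(T) = 8.19 + 2 × 7.75 = 23.69
α = (k/(k−1))·(1 − ΣVar(i)/Var(T)) = (6/5)·(1 − 8.19/23.69) = 0.785

coefficient alpha = 0.785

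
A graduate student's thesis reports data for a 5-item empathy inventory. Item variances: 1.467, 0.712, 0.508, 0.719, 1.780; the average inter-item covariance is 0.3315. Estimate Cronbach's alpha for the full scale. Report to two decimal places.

Cronbach's alpha = 0.70

Σσᵢ² = 1.467 + 0.712 + 0.508 + 0.719 + 1.780 = 5.186
Sum of the 10 distinct covariances = 10 × 0.3315 = 3.3150
Var(T) = Σσᵢ² + 2·Σcov = 5.186 + 2 × 3.3150 = 11.8160
α = (5/4)·(1 − 5.186/11.8160) = 0.70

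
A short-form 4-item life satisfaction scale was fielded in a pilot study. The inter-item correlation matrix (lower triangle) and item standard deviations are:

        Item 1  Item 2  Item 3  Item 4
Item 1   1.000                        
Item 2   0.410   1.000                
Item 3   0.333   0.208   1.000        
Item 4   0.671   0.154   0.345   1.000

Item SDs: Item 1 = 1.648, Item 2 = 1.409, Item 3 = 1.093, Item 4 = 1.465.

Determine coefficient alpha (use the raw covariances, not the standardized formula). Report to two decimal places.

coefficient alpha = 0.69

Σσ²ᵢ = 1.648² + 1.409² + 1.093² + 1.465² = 8.0421
Covariances σ_ij = r_ij · s_i · s_j:
  σ(Item 1,Item 2) = 0.410 × 1.648 × 1.409 = 0.9520
  σ(Item 1,Item 3) = 0.333 × 1.648 × 1.093 = 0.5998
  σ(Item 1,Item 4) = 0.671 × 1.648 × 1.465 = 1.6200
  σ(Item 2,Item 3) = 0.208 × 1.409 × 1.093 = 0.3203
  σ(Item 2,Item 4) = 0.154 × 1.409 × 1.465 = 0.3179
  σ(Item 3,Item 4) = 0.345 × 1.093 × 1.465 = 0.5524
σ²_T = Σσ²ᵢ + 2·Σσ_ij = 8.0421 + 2 × 4.3624 = 16.7669
α = (4/3)·(1 − 8.0421/16.7669) = 0.69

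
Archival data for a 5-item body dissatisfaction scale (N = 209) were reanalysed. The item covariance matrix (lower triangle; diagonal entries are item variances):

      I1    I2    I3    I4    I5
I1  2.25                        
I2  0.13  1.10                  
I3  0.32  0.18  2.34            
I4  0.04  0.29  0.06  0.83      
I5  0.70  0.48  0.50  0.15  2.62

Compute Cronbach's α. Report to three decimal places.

α = 0.480

Σσ²ᵢ = 2.25 + 1.10 + 2.34 + 0.83 + 2.62 = 9.14
Sum of the distinct covariances = 2.85
total variance = 9.14 + 2 × 2.85 = 14.84
α = (k/(k−1))·(1 − Σσ²ᵢ/total variance) = (5/4)·(1 − 9.14/14.84) = 0.480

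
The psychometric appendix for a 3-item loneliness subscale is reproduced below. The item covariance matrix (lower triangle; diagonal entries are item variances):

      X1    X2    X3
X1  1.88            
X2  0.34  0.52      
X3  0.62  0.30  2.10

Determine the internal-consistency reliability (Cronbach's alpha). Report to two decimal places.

α = 0.54

ΣVar(i) = 1.88 + 0.52 + 2.10 = 4.50
Sum of the distinct covariances = 1.26
σ²_total = 4.50 + 2 × 1.26 = 7.02
α = (k/(k−1))·(1 − ΣVar(i)/σ²_total) = (3/2)·(1 − 4.50/7.02) = 0.54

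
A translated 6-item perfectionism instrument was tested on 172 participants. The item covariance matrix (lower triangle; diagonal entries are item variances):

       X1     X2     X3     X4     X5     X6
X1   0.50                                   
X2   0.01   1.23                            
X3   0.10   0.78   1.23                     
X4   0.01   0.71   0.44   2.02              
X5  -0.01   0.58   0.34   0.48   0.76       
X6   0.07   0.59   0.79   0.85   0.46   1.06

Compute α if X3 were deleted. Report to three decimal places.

Remaining items: X1, X2, X4, X5, X6 (k = 5).
sum of item variances = 0.50 + 1.23 + 2.02 + 0.76 + 1.06 = 5.57
Var(T) = 5.57 + 2 × 3.75 = 13.07
α (item deleted) = (5/4)·(1 − 5.57/13.07) = 0.717

α = 0.717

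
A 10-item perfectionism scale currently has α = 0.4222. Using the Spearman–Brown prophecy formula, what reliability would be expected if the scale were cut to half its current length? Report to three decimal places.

Length factor m = 1/2
α' = m·α / (1 − (1−m)·α)
   = 1/2 × 0.4222 / (1 − (1 − 1/2) × 0.4222)
   = 0.2111 / 0.7889 = 0.268

predicted reliability = 0.268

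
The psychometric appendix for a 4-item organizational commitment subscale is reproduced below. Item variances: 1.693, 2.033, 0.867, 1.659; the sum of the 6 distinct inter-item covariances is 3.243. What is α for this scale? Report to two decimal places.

α = 0.68

ΣVar(i) = 1.693 + 2.033 + 0.867 + 1.659 = 6.252
Sum of distinct covariances = 3.243
σ²_total = ΣVar(i) + 2·Σcov = 6.252 + 2 × 3.243 = 12.738
α = (4/3)·(1 − 6.252/12.738) = 0.68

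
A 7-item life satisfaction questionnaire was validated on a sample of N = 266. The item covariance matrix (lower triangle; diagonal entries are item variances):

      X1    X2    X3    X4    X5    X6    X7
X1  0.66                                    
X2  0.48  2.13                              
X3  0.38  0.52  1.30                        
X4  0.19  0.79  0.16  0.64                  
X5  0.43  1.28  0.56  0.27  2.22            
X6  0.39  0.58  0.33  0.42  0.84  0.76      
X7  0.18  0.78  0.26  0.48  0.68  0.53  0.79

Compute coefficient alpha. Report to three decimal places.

α = 0.831

Σσᵢ² = 0.66 + 2.13 + 1.30 + 0.64 + 2.22 + 0.76 + 0.79 = 8.50
Σ_{i<j} σ_ij = 10.53
σ²_total = 8.50 + 2 × 10.53 = 29.56
α = (k/(k−1))·(1 − Σσᵢ²/σ²_total) = (7/6)·(1 − 8.50/29.56) = 0.831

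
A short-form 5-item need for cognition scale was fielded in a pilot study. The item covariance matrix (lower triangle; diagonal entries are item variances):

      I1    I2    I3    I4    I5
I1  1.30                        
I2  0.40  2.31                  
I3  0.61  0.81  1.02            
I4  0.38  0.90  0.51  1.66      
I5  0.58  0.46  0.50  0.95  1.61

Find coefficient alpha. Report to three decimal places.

Σσᵢ² = 1.30 + 2.31 + 1.02 + 1.66 + 1.61 = 7.90
Sum of the distinct covariances = 6.10
Var(T) = 7.90 + 2 × 6.10 = 20.10
α = (k/(k−1))·(1 − Σσᵢ²/Var(T)) = (5/4)·(1 − 7.90/20.10) = 0.759

α = 0.759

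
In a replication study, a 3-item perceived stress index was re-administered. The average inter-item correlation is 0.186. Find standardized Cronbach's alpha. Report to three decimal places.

α = 0.407

Standardized α = k·r̄ / (1 + (k−1)·r̄) = 3 × 0.186 / (1 + 2 × 0.186)
  = 0.5580 / 1.3720 = 0.407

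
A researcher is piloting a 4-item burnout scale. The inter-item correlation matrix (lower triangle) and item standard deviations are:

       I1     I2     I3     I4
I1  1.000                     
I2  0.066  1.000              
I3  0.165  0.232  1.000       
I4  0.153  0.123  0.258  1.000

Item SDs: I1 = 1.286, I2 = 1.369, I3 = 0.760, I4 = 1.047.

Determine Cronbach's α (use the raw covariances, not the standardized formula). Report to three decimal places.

Cronbach's α = 0.398

Σσ²ᵢ = 1.286² + 1.369² + 0.760² + 1.047² = 5.2018
Covariances σ_ij = r_ij · s_i · s_j:
  σ(I1,I2) = 0.066 × 1.286 × 1.369 = 0.1162
  σ(I1,I3) = 0.165 × 1.286 × 0.760 = 0.1613
  σ(I1,I4) = 0.153 × 1.286 × 1.047 = 0.2060
  σ(I2,I3) = 0.232 × 1.369 × 0.760 = 0.2414
  σ(I2,I4) = 0.123 × 1.369 × 1.047 = 0.1763
  σ(I3,I4) = 0.258 × 0.760 × 1.047 = 0.2053
σ²_T = Σσ²ᵢ + 2·Σσ_ij = 5.2018 + 2 × 1.1065 = 7.4148
α = (4/3)·(1 − 5.2018/7.4148) = 0.398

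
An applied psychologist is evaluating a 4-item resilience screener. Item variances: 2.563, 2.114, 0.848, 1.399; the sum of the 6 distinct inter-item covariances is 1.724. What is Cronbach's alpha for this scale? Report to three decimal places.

sum of item variances = 2.563 + 2.114 + 0.848 + 1.399 = 6.924
Sum of distinct covariances = 1.724
σ²_total = sum of item variances + 2·Σcov = 6.924 + 2 × 1.724 = 10.372
α = (4/3)·(1 − 6.924/10.372) = 0.443

α = 0.443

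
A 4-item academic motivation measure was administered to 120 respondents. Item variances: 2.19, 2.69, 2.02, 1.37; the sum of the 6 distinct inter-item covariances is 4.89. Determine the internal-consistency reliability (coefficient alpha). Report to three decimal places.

sum of item variances = 2.19 + 2.69 + 2.02 + 1.37 = 8.27
Sum of distinct covariances = 4.89
σ²_T = sum of item variances + 2·Σcov = 8.27 + 2 × 4.89 = 18.05
α = (4/3)·(1 − 8.27/18.05) = 0.722

α = 0.722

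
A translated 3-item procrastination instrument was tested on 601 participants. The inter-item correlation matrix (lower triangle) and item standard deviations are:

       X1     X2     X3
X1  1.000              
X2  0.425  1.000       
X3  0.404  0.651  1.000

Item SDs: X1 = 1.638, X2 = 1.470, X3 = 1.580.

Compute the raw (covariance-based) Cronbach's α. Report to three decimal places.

Σσ²ᵢ = 1.638² + 1.470² + 1.580² = 7.3403
Covariances σ_ij = r_ij · s_i · s_j:
  σ(X1,X2) = 0.425 × 1.638 × 1.470 = 1.0233
  σ(X1,X3) = 0.404 × 1.638 × 1.580 = 1.0456
  σ(X2,X3) = 0.651 × 1.470 × 1.580 = 1.5120
σ²_T = Σσ²ᵢ + 2·Σσ_ij = 7.3403 + 2 × 3.5809 = 14.5021
α = (3/2)·(1 − 7.3403/14.5021) = 0.741

Cronbach's α = 0.741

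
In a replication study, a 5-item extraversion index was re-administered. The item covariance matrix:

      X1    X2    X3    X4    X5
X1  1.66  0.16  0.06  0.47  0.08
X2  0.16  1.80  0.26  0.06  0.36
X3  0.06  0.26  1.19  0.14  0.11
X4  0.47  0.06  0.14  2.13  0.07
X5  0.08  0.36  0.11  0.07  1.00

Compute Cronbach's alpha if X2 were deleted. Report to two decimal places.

Remaining items: X1, X3, X4, X5 (k = 4).
ΣVar(i) = 1.66 + 1.19 + 2.13 + 1.00 = 5.98
σ²_total = 5.98 + 2 × 0.93 = 7.84
α (item deleted) = (4/3)·(1 − 5.98/7.84) = 0.32

α = 0.32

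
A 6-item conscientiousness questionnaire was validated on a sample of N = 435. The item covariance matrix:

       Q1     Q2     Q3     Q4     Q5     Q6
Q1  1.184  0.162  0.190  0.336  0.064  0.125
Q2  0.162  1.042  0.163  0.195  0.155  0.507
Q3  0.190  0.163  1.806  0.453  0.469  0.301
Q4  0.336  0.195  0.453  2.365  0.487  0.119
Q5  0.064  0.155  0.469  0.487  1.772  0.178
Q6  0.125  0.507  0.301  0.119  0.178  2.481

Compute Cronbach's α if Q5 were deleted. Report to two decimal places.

Remaining items: Q1, Q2, Q3, Q4, Q6 (k = 5).
Σσ²ᵢ = 1.184 + 1.042 + 1.806 + 2.365 + 2.481 = 8.878
Var(T) = 8.878 + 2 × 2.551 = 13.980
α (item deleted) = (5/4)·(1 − 8.878/13.980) = 0.46

Cronbach's α = 0.46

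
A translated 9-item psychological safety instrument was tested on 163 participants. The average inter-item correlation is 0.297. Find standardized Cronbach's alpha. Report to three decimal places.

standardized Cronbach's alpha = 0.792

Standardized α = k·r̄ / (1 + (k−1)·r̄) = 9 × 0.297 / (1 + 8 × 0.297)
  = 2.6730 / 3.3760 = 0.792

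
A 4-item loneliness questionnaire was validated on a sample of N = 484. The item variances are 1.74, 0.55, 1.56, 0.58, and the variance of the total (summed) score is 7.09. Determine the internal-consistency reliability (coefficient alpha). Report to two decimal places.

ΣVar(i) = 1.74 + 0.55 + 1.56 + 0.58 = 4.43
α = (k/(k−1))·(1 − ΣVar(i)/total variance) = (4/3)·(1 − 4.43/7.09) = 0.50

coefficient alpha = 0.50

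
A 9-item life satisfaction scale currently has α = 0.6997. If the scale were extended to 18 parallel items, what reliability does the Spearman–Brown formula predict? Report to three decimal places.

predicted reliability = 0.823

Length factor m = 18/9 = 2.0000
α' = m·α / (1 + (m−1)·α)
   = 18/9 × 0.6997 / (1 + (18/9 − 1) × 0.6997)
   = 1.3994 / 1.6997 = 0.823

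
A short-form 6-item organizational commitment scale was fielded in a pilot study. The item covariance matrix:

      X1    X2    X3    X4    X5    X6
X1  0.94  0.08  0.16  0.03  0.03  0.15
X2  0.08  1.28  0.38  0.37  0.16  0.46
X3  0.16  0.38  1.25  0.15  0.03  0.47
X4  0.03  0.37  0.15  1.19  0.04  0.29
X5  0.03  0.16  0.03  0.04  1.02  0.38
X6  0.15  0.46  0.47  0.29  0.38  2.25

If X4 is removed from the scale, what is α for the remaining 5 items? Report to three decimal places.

Remaining items: X1, X2, X3, X5, X6 (k = 5).
Σσᵢ² = 0.94 + 1.28 + 1.25 + 1.02 + 2.25 = 6.74
σ²_T = 6.74 + 2 × 2.30 = 11.34
α (item deleted) = (5/4)·(1 − 6.74/11.34) = 0.507

α = 0.507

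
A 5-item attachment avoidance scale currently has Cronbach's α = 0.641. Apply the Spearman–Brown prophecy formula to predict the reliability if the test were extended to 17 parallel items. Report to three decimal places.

Length factor m = 17/5 = 3.4000
α' = m·α / (1 + (m−1)·α)
   = 17/5 × 0.641 / (1 + (17/5 − 1) × 0.641)
   = 2.1794 / 2.5384 = 0.859

predicted reliability = 0.859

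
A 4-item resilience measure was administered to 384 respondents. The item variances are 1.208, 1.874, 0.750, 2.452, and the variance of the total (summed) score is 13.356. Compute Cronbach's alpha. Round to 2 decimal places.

Cronbach's alpha = 0.71

ΣVar(i) = 1.208 + 1.874 + 0.750 + 2.452 = 6.284
α = (k/(k−1))·(1 − ΣVar(i)/Var(T)) = (4/3)·(1 − 6.284/13.356) = 0.71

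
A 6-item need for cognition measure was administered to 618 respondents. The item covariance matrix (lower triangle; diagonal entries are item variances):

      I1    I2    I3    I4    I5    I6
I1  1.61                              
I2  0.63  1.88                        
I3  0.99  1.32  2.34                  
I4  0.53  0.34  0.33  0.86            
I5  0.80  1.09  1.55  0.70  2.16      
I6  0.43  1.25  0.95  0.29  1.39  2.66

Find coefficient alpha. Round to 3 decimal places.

coefficient alpha = 0.824

ΣVar(i) = 1.61 + 1.88 + 2.34 + 0.86 + 2.16 + 2.66 = 11.51
Sum of the distinct covariances = 12.59
total variance = 11.51 + 2 × 12.59 = 36.69
α = (k/(k−1))·(1 − ΣVar(i)/total variance) = (6/5)·(1 − 11.51/36.69) = 0.824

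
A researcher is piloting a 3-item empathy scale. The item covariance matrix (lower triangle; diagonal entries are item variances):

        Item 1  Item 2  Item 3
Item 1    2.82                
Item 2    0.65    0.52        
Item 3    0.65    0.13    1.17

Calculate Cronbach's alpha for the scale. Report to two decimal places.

Σσ²ᵢ = 2.82 + 0.52 + 1.17 = 4.51
Σ_{i<j} σ_ij = 1.43
σ²_total = 4.51 + 2 × 1.43 = 7.37
α = (k/(k−1))·(1 − Σσ²ᵢ/σ²_total) = (3/2)·(1 − 4.51/7.37) = 0.58

α = 0.58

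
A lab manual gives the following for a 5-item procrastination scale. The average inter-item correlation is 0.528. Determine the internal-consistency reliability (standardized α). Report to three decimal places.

α = 0.848

Standardized α = k·r̄ / (1 + (k−1)·r̄) = 5 × 0.528 / (1 + 4 × 0.528)
  = 2.6400 / 3.1120 = 0.848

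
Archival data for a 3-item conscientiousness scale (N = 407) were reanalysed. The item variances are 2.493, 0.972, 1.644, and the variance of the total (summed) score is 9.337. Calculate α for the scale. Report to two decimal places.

α = 0.68

sum of item variances = 2.493 + 0.972 + 1.644 = 5.109
α = (k/(k−1))·(1 − sum of item variances/Var(T)) = (3/2)·(1 − 5.109/9.337) = 0.68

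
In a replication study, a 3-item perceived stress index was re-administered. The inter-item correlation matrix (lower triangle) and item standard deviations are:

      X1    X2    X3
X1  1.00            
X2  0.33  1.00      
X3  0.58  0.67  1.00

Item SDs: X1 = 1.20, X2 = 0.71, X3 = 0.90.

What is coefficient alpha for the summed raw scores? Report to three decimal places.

Σσ²ᵢ = 1.20² + 0.71² + 0.90² = 2.7541
Covariances σ_ij = r_ij · s_i · s_j:
  σ(X1,X2) = 0.33 × 1.20 × 0.71 = 0.2812
  σ(X1,X3) = 0.58 × 1.20 × 0.90 = 0.6264
  σ(X2,X3) = 0.67 × 0.71 × 0.90 = 0.4281
σ²_T = Σσ²ᵢ + 2·Σσ_ij = 2.7541 + 2 × 1.3357 = 5.4255
α = (3/2)·(1 − 2.7541/5.4255) = 0.739

α = 0.739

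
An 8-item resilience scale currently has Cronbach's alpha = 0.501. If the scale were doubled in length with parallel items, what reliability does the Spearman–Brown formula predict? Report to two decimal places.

Length factor m = 2
α' = m·α / (1 + (m−1)·α)
   = 2 × 0.501 / (1 + (2 − 1) × 0.501)
   = 1.0020 / 1.5010 = 0.67

predicted reliability = 0.67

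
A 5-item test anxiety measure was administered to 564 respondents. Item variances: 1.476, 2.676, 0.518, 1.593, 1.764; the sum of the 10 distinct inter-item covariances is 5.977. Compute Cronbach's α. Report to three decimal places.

α = 0.748

ΣVar(i) = 1.476 + 2.676 + 0.518 + 1.593 + 1.764 = 8.027
Sum of distinct covariances = 5.977
σ²_T = ΣVar(i) + 2·Σcov = 8.027 + 2 × 5.977 = 19.981
α = (5/4)·(1 − 8.027/19.981) = 0.748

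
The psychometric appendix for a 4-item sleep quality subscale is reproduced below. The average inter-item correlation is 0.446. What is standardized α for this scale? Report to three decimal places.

Standardized α = k·r̄ / (1 + (k−1)·r̄) = 4 × 0.446 / (1 + 3 × 0.446)
  = 1.7840 / 2.3380 = 0.763

α = 0.763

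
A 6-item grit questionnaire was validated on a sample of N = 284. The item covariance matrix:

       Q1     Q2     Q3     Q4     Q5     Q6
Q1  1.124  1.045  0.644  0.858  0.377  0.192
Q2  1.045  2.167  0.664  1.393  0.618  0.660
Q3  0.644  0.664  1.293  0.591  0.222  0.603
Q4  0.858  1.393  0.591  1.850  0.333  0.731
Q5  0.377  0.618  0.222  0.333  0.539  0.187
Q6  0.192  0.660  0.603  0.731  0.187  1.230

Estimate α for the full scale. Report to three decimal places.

Σσᵢ² = 1.124 + 2.167 + 1.293 + 1.850 + 0.539 + 1.230 = 8.203
Sum of off-diagonal covariances = 9.118
total variance = 8.203 + 2 × 9.118 = 26.439
α = (k/(k−1))·(1 − Σσᵢ²/total variance) = (6/5)·(1 − 8.203/26.439) = 0.828

α = 0.828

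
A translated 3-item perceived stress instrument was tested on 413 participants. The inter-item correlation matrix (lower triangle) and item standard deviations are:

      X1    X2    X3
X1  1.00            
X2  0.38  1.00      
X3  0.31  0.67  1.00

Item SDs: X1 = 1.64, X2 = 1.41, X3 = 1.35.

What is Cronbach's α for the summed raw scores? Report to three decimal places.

Σσ²ᵢ = 1.64² + 1.41² + 1.35² = 6.5002
Covariances σ_ij = r_ij · s_i · s_j:
  σ(X1,X2) = 0.38 × 1.64 × 1.41 = 0.8787
  σ(X1,X3) = 0.31 × 1.64 × 1.35 = 0.6863
  σ(X2,X3) = 0.67 × 1.41 × 1.35 = 1.2753
σ²_T = Σσ²ᵢ + 2·Σσ_ij = 6.5002 + 2 × 2.8403 = 12.1808
α = (3/2)·(1 − 6.5002/12.1808) = 0.700

Cronbach's α = 0.700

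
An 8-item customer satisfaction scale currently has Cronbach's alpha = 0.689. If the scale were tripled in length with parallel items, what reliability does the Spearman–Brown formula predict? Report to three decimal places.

Length factor m = 3
α' = m·α / (1 + (m−1)·α)
   = 3 × 0.689 / (1 + (3 − 1) × 0.689)
   = 2.0670 / 2.3780 = 0.869

predicted reliability = 0.869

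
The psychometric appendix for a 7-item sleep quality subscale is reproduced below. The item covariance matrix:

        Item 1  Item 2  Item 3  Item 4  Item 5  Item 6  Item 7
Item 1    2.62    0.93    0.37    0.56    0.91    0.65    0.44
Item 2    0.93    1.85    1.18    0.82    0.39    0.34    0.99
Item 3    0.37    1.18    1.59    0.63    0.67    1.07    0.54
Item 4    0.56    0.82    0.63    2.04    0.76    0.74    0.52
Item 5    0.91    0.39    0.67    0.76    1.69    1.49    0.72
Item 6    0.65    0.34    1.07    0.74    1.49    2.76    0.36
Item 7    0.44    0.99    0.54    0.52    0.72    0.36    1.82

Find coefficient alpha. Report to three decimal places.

sum of item variances = 2.62 + 1.85 + 1.59 + 2.04 + 1.69 + 2.76 + 1.82 = 14.37
Σ_{i<j} σ_ij = 15.08
σ²_total = 14.37 + 2 × 15.08 = 44.53
α = (k/(k−1))·(1 − sum of item variances/σ²_total) = (7/6)·(1 − 14.37/44.53) = 0.790

coefficient alpha = 0.790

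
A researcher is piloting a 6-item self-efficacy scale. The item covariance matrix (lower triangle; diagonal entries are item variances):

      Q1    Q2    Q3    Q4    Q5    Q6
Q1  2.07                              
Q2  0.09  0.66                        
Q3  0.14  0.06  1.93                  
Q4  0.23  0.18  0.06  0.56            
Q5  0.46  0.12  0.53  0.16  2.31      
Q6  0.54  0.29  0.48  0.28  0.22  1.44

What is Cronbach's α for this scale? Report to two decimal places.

Cronbach's α = 0.55

Σσᵢ² = 2.07 + 0.66 + 1.93 + 0.56 + 2.31 + 1.44 = 8.97
Sum of the distinct covariances = 3.84
σ²_T = 8.97 + 2 × 3.84 = 16.65
α = (k/(k−1))·(1 − Σσᵢ²/σ²_T) = (6/5)·(1 − 8.97/16.65) = 0.55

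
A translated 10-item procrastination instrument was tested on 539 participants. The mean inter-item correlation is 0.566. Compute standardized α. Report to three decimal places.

Standardized α = k·r̄ / (1 + (k−1)·r̄) = 10 × 0.566 / (1 + 9 × 0.566)
  = 5.6600 / 6.0940 = 0.929

standardized α = 0.929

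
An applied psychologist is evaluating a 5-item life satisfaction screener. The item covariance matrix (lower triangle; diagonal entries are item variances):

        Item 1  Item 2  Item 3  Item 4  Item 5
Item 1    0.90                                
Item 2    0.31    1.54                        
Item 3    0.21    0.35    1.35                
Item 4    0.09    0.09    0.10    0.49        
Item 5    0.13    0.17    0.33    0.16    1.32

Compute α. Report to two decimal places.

Σσ²ᵢ = 0.90 + 1.54 + 1.35 + 0.49 + 1.32 = 5.60
Sum of the distinct covariances = 1.94
σ²_total = 5.60 + 2 × 1.94 = 9.48
α = (k/(k−1))·(1 − Σσ²ᵢ/σ²_total) = (5/4)·(1 − 5.60/9.48) = 0.51

α = 0.51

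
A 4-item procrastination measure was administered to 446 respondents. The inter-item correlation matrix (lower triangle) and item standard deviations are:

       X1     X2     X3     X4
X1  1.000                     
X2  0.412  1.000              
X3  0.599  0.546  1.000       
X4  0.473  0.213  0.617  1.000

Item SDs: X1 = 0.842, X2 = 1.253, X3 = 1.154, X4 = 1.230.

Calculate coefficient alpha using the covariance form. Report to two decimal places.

Σσ²ᵢ = 0.842² + 1.253² + 1.154² + 1.230² = 5.1236
Covariances σ_ij = r_ij · s_i · s_j:
  σ(X1,X2) = 0.412 × 0.842 × 1.253 = 0.4347
  σ(X1,X3) = 0.599 × 0.842 × 1.154 = 0.5820
  σ(X1,X4) = 0.473 × 0.842 × 1.230 = 0.4899
  σ(X2,X3) = 0.546 × 1.253 × 1.154 = 0.7895
  σ(X2,X4) = 0.213 × 1.253 × 1.230 = 0.3283
  σ(X3,X4) = 0.617 × 1.154 × 1.230 = 0.8758
σ²_T = Σσ²ᵢ + 2·Σσ_ij = 5.1236 + 2 × 3.5002 = 12.1240
α = (4/3)·(1 − 5.1236/12.1240) = 0.77

coefficient alpha = 0.77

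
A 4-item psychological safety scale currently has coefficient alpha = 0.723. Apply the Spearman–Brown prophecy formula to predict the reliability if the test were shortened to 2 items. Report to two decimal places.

predicted reliability = 0.57

Length factor m = 2/4 = 0.5000
α' = m·α / (1 − (1−m)·α)
   = 2/4 × 0.723 / (1 − (1 − 2/4) × 0.723)
   = 0.3615 / 0.6385 = 0.57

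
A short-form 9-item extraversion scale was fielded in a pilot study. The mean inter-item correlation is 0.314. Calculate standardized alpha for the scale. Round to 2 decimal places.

Standardized α = k·r̄ / (1 + (k−1)·r̄) = 9 × 0.314 / (1 + 8 × 0.314)
  = 2.8260 / 3.5120 = 0.80

standardized alpha = 0.80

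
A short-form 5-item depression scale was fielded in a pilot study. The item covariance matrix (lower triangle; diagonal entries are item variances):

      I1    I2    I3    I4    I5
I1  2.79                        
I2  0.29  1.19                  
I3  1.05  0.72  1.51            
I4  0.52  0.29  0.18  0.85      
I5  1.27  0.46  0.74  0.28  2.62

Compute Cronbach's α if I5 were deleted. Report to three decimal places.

α = 0.654

Remaining items: I1, I2, I3, I4 (k = 4).
Σσ²ᵢ = 2.79 + 1.19 + 1.51 + 0.85 = 6.34
total variance = 6.34 + 2 × 3.05 = 12.44
α (item deleted) = (4/3)·(1 − 6.34/12.44) = 0.654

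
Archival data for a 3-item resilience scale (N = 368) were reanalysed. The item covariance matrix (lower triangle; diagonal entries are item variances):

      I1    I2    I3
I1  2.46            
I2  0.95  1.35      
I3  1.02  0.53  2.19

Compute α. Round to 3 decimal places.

α = 0.682

sum of item variances = 2.46 + 1.35 + 2.19 = 6.00
Σ_{i<j} σ_ij = 2.50
total variance = 6.00 + 2 × 2.50 = 11.00
α = (k/(k−1))·(1 − sum of item variances/total variance) = (3/2)·(1 − 6.00/11.00) = 0.682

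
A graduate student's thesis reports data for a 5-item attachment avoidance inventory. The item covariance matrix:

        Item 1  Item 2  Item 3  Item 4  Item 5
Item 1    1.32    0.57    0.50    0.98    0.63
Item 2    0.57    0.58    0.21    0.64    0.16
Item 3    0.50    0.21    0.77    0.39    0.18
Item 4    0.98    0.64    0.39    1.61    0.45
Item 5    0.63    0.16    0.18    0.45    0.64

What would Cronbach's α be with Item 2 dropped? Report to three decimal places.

Remaining items: Item 1, Item 3, Item 4, Item 5 (k = 4).
sum of item variances = 1.32 + 0.77 + 1.61 + 0.64 = 4.34
σ²_total = 4.34 + 2 × 3.13 = 10.60
α (item deleted) = (4/3)·(1 − 4.34/10.60) = 0.787

α = 0.787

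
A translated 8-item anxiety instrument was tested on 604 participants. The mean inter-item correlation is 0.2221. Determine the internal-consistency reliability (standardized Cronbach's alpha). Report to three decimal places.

Standardized α = k·r̄ / (1 + (k−1)·r̄) = 8 × 0.2221 / (1 + 7 × 0.2221)
  = 1.7768 / 2.5547 = 0.696

standardized Cronbach's alpha = 0.696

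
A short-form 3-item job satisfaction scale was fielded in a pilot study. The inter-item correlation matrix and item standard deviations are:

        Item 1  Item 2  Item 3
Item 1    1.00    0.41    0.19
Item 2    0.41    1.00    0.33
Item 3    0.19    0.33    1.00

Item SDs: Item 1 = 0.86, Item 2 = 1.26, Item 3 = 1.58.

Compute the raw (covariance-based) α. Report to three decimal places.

α = 0.541

Σσ²ᵢ = 0.86² + 1.26² + 1.58² = 4.8236
Covariances σ_ij = r_ij · s_i · s_j:
  σ(Item 1,Item 2) = 0.41 × 0.86 × 1.26 = 0.4443
  σ(Item 1,Item 3) = 0.19 × 0.86 × 1.58 = 0.2582
  σ(Item 2,Item 3) = 0.33 × 1.26 × 1.58 = 0.6570
σ²_T = Σσ²ᵢ + 2·Σσ_ij = 4.8236 + 2 × 1.3595 = 7.5426
α = (3/2)·(1 − 4.8236/7.5426) = 0.541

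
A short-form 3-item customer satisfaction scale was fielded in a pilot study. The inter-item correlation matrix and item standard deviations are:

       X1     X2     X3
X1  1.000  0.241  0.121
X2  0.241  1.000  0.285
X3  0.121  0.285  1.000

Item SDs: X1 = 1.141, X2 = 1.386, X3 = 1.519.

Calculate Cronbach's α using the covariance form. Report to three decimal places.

α = 0.452

Σσ²ᵢ = 1.141² + 1.386² + 1.519² = 5.5302
Covariances σ_ij = r_ij · s_i · s_j:
  σ(X1,X2) = 0.241 × 1.141 × 1.386 = 0.3811
  σ(X1,X3) = 0.121 × 1.141 × 1.519 = 0.2097
  σ(X2,X3) = 0.285 × 1.386 × 1.519 = 0.6000
σ²_T = Σσ²ᵢ + 2·Σσ_ij = 5.5302 + 2 × 1.1908 = 7.9118
α = (3/2)·(1 − 5.5302/7.9118) = 0.452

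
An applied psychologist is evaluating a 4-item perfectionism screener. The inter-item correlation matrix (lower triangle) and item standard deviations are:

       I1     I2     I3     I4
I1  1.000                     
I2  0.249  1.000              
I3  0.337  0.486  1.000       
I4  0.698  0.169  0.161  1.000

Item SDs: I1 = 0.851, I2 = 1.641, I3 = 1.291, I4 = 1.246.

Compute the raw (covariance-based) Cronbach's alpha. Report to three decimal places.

α = 0.643

Σσ²ᵢ = 0.851² + 1.641² + 1.291² + 1.246² = 6.6363
Covariances σ_ij = r_ij · s_i · s_j:
  σ(I1,I2) = 0.249 × 0.851 × 1.641 = 0.3477
  σ(I1,I3) = 0.337 × 0.851 × 1.291 = 0.3702
  σ(I1,I4) = 0.698 × 0.851 × 1.246 = 0.7401
  σ(I2,I3) = 0.486 × 1.641 × 1.291 = 1.0296
  σ(I2,I4) = 0.169 × 1.641 × 1.246 = 0.3456
  σ(I3,I4) = 0.161 × 1.291 × 1.246 = 0.2590
σ²_T = Σσ²ᵢ + 2·Σσ_ij = 6.6363 + 2 × 3.0922 = 12.8207
α = (4/3)·(1 − 6.6363/12.8207) = 0.643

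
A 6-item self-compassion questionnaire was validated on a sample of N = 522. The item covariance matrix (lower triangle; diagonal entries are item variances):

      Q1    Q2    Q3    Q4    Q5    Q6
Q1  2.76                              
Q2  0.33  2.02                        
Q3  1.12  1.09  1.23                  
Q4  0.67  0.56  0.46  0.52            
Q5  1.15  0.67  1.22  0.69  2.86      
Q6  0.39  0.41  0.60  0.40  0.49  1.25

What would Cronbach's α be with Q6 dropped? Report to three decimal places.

α = 0.786

Remaining items: Q1, Q2, Q3, Q4, Q5 (k = 5).
sum of item variances = 2.76 + 2.02 + 1.23 + 0.52 + 2.86 = 9.39
σ²_total = 9.39 + 2 × 7.96 = 25.31
α (item deleted) = (5/4)·(1 − 9.39/25.31) = 0.786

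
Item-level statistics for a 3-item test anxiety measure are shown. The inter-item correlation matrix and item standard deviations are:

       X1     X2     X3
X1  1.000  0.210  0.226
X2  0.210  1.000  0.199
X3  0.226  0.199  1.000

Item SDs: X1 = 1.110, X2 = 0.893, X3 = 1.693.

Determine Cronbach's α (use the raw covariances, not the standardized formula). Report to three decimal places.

Cronbach's α = 0.414

Σσ²ᵢ = 1.110² + 0.893² + 1.693² = 4.8958
Covariances σ_ij = r_ij · s_i · s_j:
  σ(X1,X2) = 0.210 × 1.110 × 0.893 = 0.2082
  σ(X1,X3) = 0.226 × 1.110 × 1.693 = 0.4247
  σ(X2,X3) = 0.199 × 0.893 × 1.693 = 0.3009
σ²_T = Σσ²ᵢ + 2·Σσ_ij = 4.8958 + 2 × 0.9338 = 6.7634
α = (3/2)·(1 − 4.8958/6.7634) = 0.414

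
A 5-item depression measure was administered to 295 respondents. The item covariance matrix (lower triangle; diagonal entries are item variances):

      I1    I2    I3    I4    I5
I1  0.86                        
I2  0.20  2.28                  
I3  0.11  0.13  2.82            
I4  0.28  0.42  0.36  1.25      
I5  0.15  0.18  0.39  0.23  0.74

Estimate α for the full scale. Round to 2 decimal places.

α = 0.48

Σσ²ᵢ = 0.86 + 2.28 + 2.82 + 1.25 + 0.74 = 7.95
Σ_{i<j} σ_ij = 2.45
σ²_total = 7.95 + 2 × 2.45 = 12.85
α = (k/(k−1))·(1 − Σσ²ᵢ/σ²_total) = (5/4)·(1 − 7.95/12.85) = 0.48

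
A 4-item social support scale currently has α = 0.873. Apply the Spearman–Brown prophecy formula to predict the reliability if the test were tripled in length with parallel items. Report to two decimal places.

Length factor m = 3
α' = m·α / (1 + (m−1)·α)
   = 3 × 0.873 / (1 + (3 − 1) × 0.873)
   = 2.6190 / 2.7460 = 0.95

predicted reliability = 0.95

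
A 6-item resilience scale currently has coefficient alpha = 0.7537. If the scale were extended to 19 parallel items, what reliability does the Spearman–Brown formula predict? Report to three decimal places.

predicted reliability = 0.906

Length factor m = 19/6 = 3.1667
α' = m·α / (1 + (m−1)·α)
   = 19/6 × 0.7537 / (1 + (19/6 − 1) × 0.7537)
   = 2.3867 / 2.6330 = 0.906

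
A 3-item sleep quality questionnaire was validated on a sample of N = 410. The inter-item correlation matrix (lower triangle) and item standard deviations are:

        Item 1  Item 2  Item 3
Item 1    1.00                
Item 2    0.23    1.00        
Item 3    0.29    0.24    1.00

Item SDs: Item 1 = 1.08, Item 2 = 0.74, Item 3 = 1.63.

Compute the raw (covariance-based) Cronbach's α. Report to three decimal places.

Σσ²ᵢ = 1.08² + 0.74² + 1.63² = 4.3709
Covariances σ_ij = r_ij · s_i · s_j:
  σ(Item 1,Item 2) = 0.23 × 1.08 × 0.74 = 0.1838
  σ(Item 1,Item 3) = 0.29 × 1.08 × 1.63 = 0.5105
  σ(Item 2,Item 3) = 0.24 × 0.74 × 1.63 = 0.2895
σ²_T = Σσ²ᵢ + 2·Σσ_ij = 4.3709 + 2 × 0.9838 = 6.3385
α = (3/2)·(1 − 4.3709/6.3385) = 0.466

Cronbach's α = 0.466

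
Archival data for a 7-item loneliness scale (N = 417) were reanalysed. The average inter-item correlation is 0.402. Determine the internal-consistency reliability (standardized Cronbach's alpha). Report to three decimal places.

standardized Cronbach's alpha = 0.825

Standardized α = k·r̄ / (1 + (k−1)·r̄) = 7 × 0.402 / (1 + 6 × 0.402)
  = 2.8140 / 3.4120 = 0.825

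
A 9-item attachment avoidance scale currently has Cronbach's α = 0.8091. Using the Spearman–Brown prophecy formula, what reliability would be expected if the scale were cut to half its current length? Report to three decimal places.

Length factor m = 1/2
α' = m·α / (1 − (1−m)·α)
   = 1/2 × 0.8091 / (1 − (1 − 1/2) × 0.8091)
   = 0.4046 / 0.5955 = 0.679

predicted reliability = 0.679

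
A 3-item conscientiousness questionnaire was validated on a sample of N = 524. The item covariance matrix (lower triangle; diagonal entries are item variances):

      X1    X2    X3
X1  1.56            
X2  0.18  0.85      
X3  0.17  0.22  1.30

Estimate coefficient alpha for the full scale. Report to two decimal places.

α = 0.35

Σσ²ᵢ = 1.56 + 0.85 + 1.30 = 3.71
Sum of the distinct covariances = 0.57
Var(T) = 3.71 + 2 × 0.57 = 4.85
α = (k/(k−1))·(1 − Σσ²ᵢ/Var(T)) = (3/2)·(1 − 3.71/4.85) = 0.35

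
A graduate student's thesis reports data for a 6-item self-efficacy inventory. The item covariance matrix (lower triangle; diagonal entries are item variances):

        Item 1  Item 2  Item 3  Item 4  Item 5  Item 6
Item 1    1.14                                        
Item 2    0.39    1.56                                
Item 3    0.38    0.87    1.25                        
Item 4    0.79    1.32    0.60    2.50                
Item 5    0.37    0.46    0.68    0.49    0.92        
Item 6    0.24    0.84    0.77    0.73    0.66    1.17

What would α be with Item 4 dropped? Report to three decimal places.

α = 0.815

Remaining items: Item 1, Item 2, Item 3, Item 5, Item 6 (k = 5).
ΣVar(i) = 1.14 + 1.56 + 1.25 + 0.92 + 1.17 = 6.04
total variance = 6.04 + 2 × 5.66 = 17.36
α (item deleted) = (5/4)·(1 − 6.04/17.36) = 0.815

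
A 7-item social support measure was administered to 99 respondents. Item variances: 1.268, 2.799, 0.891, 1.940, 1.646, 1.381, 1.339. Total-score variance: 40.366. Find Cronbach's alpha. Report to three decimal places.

sum of item variances = 1.268 + 2.799 + 0.891 + 1.940 + 1.646 + 1.381 + 1.339 = 11.264
α = (k/(k−1))·(1 − sum of item variances/σ²_T) = (7/6)·(1 − 11.264/40.366) = 0.841

α = 0.841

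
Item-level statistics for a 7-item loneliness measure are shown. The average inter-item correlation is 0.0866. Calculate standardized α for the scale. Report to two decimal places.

Standardized α = k·r̄ / (1 + (k−1)·r̄) = 7 × 0.0866 / (1 + 6 × 0.0866)
  = 0.6062 / 1.5196 = 0.40

standardized α = 0.40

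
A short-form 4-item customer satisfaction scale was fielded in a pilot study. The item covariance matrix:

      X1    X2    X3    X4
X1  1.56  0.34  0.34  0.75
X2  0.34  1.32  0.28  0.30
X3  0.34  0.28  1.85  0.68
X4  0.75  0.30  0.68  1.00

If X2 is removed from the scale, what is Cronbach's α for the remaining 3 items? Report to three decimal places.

Remaining items: X1, X3, X4 (k = 3).
Σσᵢ² = 1.56 + 1.85 + 1.00 = 4.41
Var(T) = 4.41 + 2 × 1.77 = 7.95
α (item deleted) = (3/2)·(1 − 4.41/7.95) = 0.668

α = 0.668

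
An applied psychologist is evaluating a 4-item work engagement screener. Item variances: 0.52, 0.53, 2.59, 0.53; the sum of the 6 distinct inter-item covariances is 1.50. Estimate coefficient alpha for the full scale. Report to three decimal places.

ΣVar(i) = 0.52 + 0.53 + 2.59 + 0.53 = 4.17
Sum of distinct covariances = 1.50
σ²_T = ΣVar(i) + 2·Σcov = 4.17 + 2 × 1.50 = 7.17
α = (4/3)·(1 − 4.17/7.17) = 0.558

coefficient alpha = 0.558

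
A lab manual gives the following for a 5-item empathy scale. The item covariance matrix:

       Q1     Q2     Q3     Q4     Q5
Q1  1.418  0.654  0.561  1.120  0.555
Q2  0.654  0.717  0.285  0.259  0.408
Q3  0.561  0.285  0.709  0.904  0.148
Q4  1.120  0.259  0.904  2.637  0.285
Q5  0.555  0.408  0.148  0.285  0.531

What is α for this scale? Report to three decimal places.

α = 0.791

Σσ²ᵢ = 1.418 + 0.717 + 0.709 + 2.637 + 0.531 = 6.012
Sum of the distinct covariances = 5.179
total variance = 6.012 + 2 × 5.179 = 16.370
α = (k/(k−1))·(1 − Σσ²ᵢ/total variance) = (5/4)·(1 − 6.012/16.370) = 0.791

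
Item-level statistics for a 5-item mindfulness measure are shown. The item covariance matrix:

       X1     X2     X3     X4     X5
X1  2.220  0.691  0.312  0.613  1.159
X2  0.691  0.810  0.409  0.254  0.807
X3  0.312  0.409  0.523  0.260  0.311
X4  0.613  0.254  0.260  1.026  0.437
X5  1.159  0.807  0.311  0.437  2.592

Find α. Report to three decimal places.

Σσ²ᵢ = 2.220 + 0.810 + 0.523 + 1.026 + 2.592 = 7.171
Sum of off-diagonal covariances = 5.253
total variance = 7.171 + 2 × 5.253 = 17.677
α = (k/(k−1))·(1 − Σσ²ᵢ/total variance) = (5/4)·(1 − 7.171/17.677) = 0.743

α = 0.743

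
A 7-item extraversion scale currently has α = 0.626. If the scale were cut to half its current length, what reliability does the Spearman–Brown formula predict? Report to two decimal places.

predicted reliability = 0.46

Length factor m = 1/2
α' = m·α / (1 − (1−m)·α)
   = 1/2 × 0.626 / (1 − (1 − 1/2) × 0.626)
   = 0.3130 / 0.6870 = 0.46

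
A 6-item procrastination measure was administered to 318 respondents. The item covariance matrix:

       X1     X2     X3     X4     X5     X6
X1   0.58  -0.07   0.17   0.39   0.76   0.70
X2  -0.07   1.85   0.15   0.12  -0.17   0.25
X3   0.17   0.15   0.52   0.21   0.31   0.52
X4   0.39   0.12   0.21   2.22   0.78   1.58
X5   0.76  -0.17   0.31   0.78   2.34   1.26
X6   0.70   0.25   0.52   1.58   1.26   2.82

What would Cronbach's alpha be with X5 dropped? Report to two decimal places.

Remaining items: X1, X2, X3, X4, X6 (k = 5).
ΣVar(i) = 0.58 + 1.85 + 0.52 + 2.22 + 2.82 = 7.99
total variance = 7.99 + 2 × 4.02 = 16.03
α (item deleted) = (5/4)·(1 − 7.99/16.03) = 0.63

Cronbach's alpha = 0.63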